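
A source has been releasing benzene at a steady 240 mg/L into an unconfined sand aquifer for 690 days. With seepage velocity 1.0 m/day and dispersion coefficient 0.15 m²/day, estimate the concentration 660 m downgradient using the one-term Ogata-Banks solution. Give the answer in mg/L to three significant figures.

For a continuous step input, C/C₀ ≈ ½·erfc((x−vt)/(2√(Dt))).
vt = 1.0 × 690 = 690 m and 2√(Dt) = 2√(0.15 × 690) = 20.35 m.
Argument (x−vt)/(2√(Dt)) = (660 − 690)/20.35 = -1.474; ½·erfc(-1.474) = 0.9814.
C = 240 × 0.9814 = 236 mg/L.

236 mg/L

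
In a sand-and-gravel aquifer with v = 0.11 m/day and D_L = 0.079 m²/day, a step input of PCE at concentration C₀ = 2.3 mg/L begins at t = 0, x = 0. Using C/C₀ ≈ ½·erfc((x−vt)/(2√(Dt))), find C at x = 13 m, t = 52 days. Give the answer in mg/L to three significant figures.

0.0128 mg/L

For a continuous step input, C/C₀ ≈ ½·erfc((x−vt)/(2√(Dt))).
vt = 0.11 × 52 = 5.72 m and 2√(Dt) = 2√(0.079 × 52) = 4.054 m.
Argument (x−vt)/(2√(Dt)) = (13 − 5.72)/4.054 = 1.796; ½·erfc(1.796) = 0.005544.
C = 2.3 × 0.005544 = 0.0128 mg/L.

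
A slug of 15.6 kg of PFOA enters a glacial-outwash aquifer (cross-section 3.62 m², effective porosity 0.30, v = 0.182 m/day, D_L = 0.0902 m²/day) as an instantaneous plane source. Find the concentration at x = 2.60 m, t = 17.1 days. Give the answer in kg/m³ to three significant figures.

For an instantaneous plane source, C(x,t) = M/(n_e·A·√(4πDt)) · exp(−(x−vt)²/(4Dt)), with n_e·A the pore (flow) area.
Plume center vt = 0.182 × 17.1 = 3.1122 m, so the well at 2.60 m is 0.5122 m upgradient of the peak.
√(4πDt) = 4.403 m, giving peak height M/(n_e·A·√(4πDt)) = 15.6/(0.30 × 3.62 × 4.403) = 3.262 kg/m³.
(x−vt)²/(4Dt) = (-0.5122)²/(4 × 0.0902 × 17.1) = 0.04252; exp(−0.04252) = 0.9584.
C = 3.262 × 0.9584 = 3.13 kg/m³.

3.13 kg/m³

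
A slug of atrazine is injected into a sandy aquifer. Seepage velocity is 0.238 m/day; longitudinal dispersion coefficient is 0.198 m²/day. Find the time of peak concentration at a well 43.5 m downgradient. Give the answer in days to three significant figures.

179 days

For the 1D instantaneous-source solution, setting ∂C/∂t = 0 at fixed x gives v²t² + 2Dt − x² = 0, so t = (√(D² + v²x²) − D)/v².
√(D² + v²x²) = √(0.198² + 0.238² × 43.5²) = 10.35; v² = 0.056644.
t = (10.35 − 0.198)/0.056644 = 179 days (vs. the pure-advection estimate x/v = 183 d).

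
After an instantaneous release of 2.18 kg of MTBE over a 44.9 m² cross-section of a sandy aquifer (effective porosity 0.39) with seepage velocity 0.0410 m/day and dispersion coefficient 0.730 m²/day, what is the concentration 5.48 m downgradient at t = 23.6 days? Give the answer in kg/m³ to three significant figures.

For an instantaneous plane source, C(x,t) = M/(n_e·A·√(4πDt)) · exp(−(x−vt)²/(4Dt)), with n_e·A the pore (flow) area.
Plume center vt = 0.0410 × 23.6 = 0.9676 m, so the well at 5.48 m is 4.5124 m downgradient of the peak.
√(4πDt) = 14.71 m, giving peak height M/(n_e·A·√(4πDt)) = 2.18/(0.39 × 44.9 × 14.71) = 0.008463 kg/m³.
(x−vt)²/(4Dt) = (4.5124)²/(4 × 0.730 × 23.6) = 0.2955; exp(−0.2955) = 0.7442.
C = 0.008463 × 0.7442 = 0.00630 kg/m³.

0.00630 kg/m³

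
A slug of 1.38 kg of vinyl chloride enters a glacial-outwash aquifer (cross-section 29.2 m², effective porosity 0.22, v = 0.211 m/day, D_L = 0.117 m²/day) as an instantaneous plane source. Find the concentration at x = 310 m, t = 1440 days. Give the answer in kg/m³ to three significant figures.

For an instantaneous plane source, C(x,t) = M/(n_e·A·√(4πDt)) · exp(−(x−vt)²/(4Dt)), with n_e·A the pore (flow) area.
Plume center vt = 0.211 × 1440 = 303.84 m, so the well at 310 m is 6.16 m downgradient of the peak.
√(4πDt) = 46.01 m, giving peak height M/(n_e·A·√(4πDt)) = 1.38/(0.22 × 29.2 × 46.01) = 0.004669 kg/m³.
(x−vt)²/(4Dt) = (6.16)²/(4 × 0.117 × 1440) = 0.05631; exp(−0.05631) = 0.9452.
C = 0.004669 × 0.9452 = 0.00441 kg/m³.

0.00441 kg/m³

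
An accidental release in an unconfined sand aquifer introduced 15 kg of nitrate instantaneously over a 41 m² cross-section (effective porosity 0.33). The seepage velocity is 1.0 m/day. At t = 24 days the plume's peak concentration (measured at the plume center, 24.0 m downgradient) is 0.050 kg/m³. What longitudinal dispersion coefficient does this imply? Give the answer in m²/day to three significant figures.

At the plume center C_max = M/(n_e·A·√(4πDt)), so D = M²/(4πt·(n_e·A·C_max)²).
n_e·A·C_max = 0.33 × 41 × 0.050 = 0.6765 kg/m.
D = 15²/(4π × 24 × 0.6765²) = 1.63 m²/day.

1.63 m²/day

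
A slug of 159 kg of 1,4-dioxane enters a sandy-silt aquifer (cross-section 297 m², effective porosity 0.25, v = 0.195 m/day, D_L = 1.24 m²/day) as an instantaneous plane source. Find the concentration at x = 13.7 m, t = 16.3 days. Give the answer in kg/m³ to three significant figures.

For an instantaneous plane source, C(x,t) = M/(n_e·A·√(4πDt)) · exp(−(x−vt)²/(4Dt)), with n_e·A the pore (flow) area.
Plume center vt = 0.195 × 16.3 = 3.1785 m, so the well at 13.7 m is 10.5215 m downgradient of the peak.
√(4πDt) = 15.94 m, giving peak height M/(n_e·A·√(4πDt)) = 159/(0.25 × 297 × 15.94) = 0.1343 kg/m³.
(x−vt)²/(4Dt) = (10.5215)²/(4 × 1.24 × 16.3) = 1.369; exp(−1.369) = 0.2544.
C = 0.1343 × 0.2544 = 0.0342 kg/m³.

0.0342 kg/m³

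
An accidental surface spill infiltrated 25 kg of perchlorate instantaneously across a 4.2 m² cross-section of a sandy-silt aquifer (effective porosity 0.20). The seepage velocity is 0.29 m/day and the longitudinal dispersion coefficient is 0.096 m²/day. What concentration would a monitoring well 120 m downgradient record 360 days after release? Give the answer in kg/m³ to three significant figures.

0.246 kg/m³

For an instantaneous plane source, C(x,t) = M/(n_e·A·√(4πDt)) · exp(−(x−vt)²/(4Dt)), with n_e·A the pore (flow) area.
Plume center vt = 0.29 × 360 = 104.4 m, so the well at 120 m is 15.6 m downgradient of the peak.
√(4πDt) = 20.84 m, giving peak height M/(n_e·A·√(4πDt)) = 25/(0.20 × 4.2 × 20.84) = 1.428 kg/m³.
(x−vt)²/(4Dt) = (15.6)²/(4 × 0.096 × 360) = 1.760; exp(−1.760) = 0.1720.
C = 1.428 × 0.1720 = 0.246 kg/m³.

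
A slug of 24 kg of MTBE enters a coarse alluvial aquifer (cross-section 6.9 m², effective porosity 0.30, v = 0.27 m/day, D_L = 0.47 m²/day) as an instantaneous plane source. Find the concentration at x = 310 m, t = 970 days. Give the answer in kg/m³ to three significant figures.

0.0431 kg/m³

For an instantaneous plane source, C(x,t) = M/(n_e·A·√(4πDt)) · exp(−(x−vt)²/(4Dt)), with n_e·A the pore (flow) area.
Plume center vt = 0.27 × 970 = 261.9 m, so the well at 310 m is 48.1 m downgradient of the peak.
√(4πDt) = 75.69 m, giving peak height M/(n_e·A·√(4πDt)) = 24/(0.30 × 6.9 × 75.69) = 0.1532 kg/m³.
(x−vt)²/(4Dt) = (48.1)²/(4 × 0.47 × 970) = 1.269; exp(−1.269) = 0.2811.
C = 0.1532 × 0.2811 = 0.0431 kg/m³.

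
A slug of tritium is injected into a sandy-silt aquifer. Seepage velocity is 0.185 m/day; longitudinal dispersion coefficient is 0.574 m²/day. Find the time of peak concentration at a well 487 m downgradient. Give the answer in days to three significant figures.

2620 days

For the 1D instantaneous-source solution, setting ∂C/∂t = 0 at fixed x gives v²t² + 2Dt − x² = 0, so t = (√(D² + v²x²) − D)/v².
√(D² + v²x²) = √(0.574² + 0.185² × 487²) = 90.10; v² = 0.034225.
t = (90.10 − 0.574)/0.034225 = 2620 days (vs. the pure-advection estimate x/v = 2630 d).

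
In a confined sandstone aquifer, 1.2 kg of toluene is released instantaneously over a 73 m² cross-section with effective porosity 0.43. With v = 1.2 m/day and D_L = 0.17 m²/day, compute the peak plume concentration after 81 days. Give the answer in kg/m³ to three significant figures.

0.00291 kg/m³

The peak of an instantaneous 1D plume sits at x = vt; there the Gaussian factor is 1 and C_max = M/(n_e·A·√(4πDt)), where n_e·A is the pore area the mass is dissolved in.
√(4πDt) = √(4π × 0.17 × 81) = 13.15 m, so C_max = 1.2/(0.43 × 73 × 13.15) = 0.00291 kg/m³.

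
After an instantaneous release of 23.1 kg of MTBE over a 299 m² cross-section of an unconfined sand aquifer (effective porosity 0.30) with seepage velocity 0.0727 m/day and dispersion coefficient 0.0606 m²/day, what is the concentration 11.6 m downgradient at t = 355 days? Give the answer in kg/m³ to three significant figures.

For an instantaneous plane source, C(x,t) = M/(n_e·A·√(4πDt)) · exp(−(x−vt)²/(4Dt)), with n_e·A the pore (flow) area.
Plume center vt = 0.0727 × 355 = 25.8085 m, so the well at 11.6 m is 14.2085 m upgradient of the peak.
√(4πDt) = 16.44 m, giving peak height M/(n_e·A·√(4πDt)) = 23.1/(0.30 × 299 × 16.44) = 0.01566 kg/m³.
(x−vt)²/(4Dt) = (-14.2085)²/(4 × 0.0606 × 355) = 2.346; exp(−2.346) = 0.09575.
C = 0.01566 × 0.09575 = 0.00150 kg/m³.

0.00150 kg/m³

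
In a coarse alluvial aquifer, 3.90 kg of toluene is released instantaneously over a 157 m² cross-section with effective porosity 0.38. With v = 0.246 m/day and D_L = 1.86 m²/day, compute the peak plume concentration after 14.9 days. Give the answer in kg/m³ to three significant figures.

0.00350 kg/m³

The peak of an instantaneous 1D plume sits at x = vt; there the Gaussian factor is 1 and C_max = M/(n_e·A·√(4πDt)), where n_e·A is the pore area the mass is dissolved in.
√(4πDt) = √(4π × 1.86 × 14.9) = 18.66 m, so C_max = 3.90/(0.38 × 157 × 18.66) = 0.00350 kg/m³.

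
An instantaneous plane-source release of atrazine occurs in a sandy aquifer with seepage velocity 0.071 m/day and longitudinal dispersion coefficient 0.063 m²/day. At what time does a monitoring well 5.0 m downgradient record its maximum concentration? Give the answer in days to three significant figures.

59.0 days

For the 1D instantaneous-source solution, setting ∂C/∂t = 0 at fixed x gives v²t² + 2Dt − x² = 0, so t = (√(D² + v²x²) − D)/v².
√(D² + v²x²) = √(0.063² + 0.071² × 5.0²) = 0.3605; v² = 0.005041.
t = (0.3605 − 0.063)/0.005041 = 59.0 days (vs. the pure-advection estimate x/v = 70.4 d).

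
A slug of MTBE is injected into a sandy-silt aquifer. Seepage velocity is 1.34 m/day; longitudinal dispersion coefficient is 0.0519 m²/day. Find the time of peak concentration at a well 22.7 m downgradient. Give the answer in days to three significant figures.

For the 1D instantaneous-source solution, setting ∂C/∂t = 0 at fixed x gives v²t² + 2Dt − x² = 0, so t = (√(D² + v²x²) − D)/v².
√(D² + v²x²) = √(0.0519² + 1.34² × 22.7²) = 30.42; v² = 1.7956.
t = (30.42 − 0.0519)/1.7956 = 16.9 days (vs. the pure-advection estimate x/v = 16.9 d).

16.9 days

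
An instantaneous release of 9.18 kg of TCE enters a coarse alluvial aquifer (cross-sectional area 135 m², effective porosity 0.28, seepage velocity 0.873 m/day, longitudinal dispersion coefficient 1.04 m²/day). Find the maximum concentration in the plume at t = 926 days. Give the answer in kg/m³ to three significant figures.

The peak of an instantaneous 1D plume sits at x = vt; there the Gaussian factor is 1 and C_max = M/(n_e·A·√(4πDt)), where n_e·A is the pore area the mass is dissolved in.
√(4πDt) = √(4π × 1.04 × 926) = 110.0 m, so C_max = 9.18/(0.28 × 135 × 110.0) = 0.00221 kg/m³.

0.00221 kg/m³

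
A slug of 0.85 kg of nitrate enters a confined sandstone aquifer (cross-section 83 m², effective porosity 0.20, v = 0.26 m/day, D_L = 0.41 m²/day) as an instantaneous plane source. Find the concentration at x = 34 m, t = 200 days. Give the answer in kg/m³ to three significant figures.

For an instantaneous plane source, C(x,t) = M/(n_e·A·√(4πDt)) · exp(−(x−vt)²/(4Dt)), with n_e·A the pore (flow) area.
Plume center vt = 0.26 × 200 = 52 m, so the well at 34 m is 18 m upgradient of the peak.
√(4πDt) = 32.10 m, giving peak height M/(n_e·A·√(4πDt)) = 0.85/(0.20 × 83 × 32.10) = 0.001595 kg/m³.
(x−vt)²/(4Dt) = (-18)²/(4 × 0.41 × 200) = 0.9878; exp(−0.9878) = 0.3724.
C = 0.001595 × 0.3724 = 0.000594 kg/m³.

0.000594 kg/m³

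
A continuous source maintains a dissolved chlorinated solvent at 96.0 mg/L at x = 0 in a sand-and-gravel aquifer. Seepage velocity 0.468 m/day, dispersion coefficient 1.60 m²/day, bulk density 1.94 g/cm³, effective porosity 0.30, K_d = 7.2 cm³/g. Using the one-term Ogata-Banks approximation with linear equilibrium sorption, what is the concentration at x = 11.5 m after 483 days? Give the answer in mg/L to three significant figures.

11.4 mg/L

Retardation factor R = 1 + ρ_b·K_d/n = 1 + 1.94 × 7.2/0.30 = 47.56.
Sorption retards both mechanisms: v_R = v/R = 0.009840 m/day, D_R = D/R = 0.03364 m²/day.
v_R·t = 0.009840 × 483 = 4.75272 m; 2√(D_R t) = 8.062 m; argument = (11.5 − 4.75272)/8.062 = 0.8369.
C = C₀ × ½·erfc(0.8369) = 96.0 × 0.1183 = 11.4 mg/L.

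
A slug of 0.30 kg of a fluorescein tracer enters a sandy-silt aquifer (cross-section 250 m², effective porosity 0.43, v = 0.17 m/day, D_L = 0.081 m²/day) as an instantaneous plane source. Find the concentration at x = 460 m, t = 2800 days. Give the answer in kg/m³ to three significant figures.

3.94e-05 kg/m³

For an instantaneous plane source, C(x,t) = M/(n_e·A·√(4πDt)) · exp(−(x−vt)²/(4Dt)), with n_e·A the pore (flow) area.
Plume center vt = 0.17 × 2800 = 476 m, so the well at 460 m is 16 m upgradient of the peak.
√(4πDt) = 53.39 m, giving peak height M/(n_e·A·√(4πDt)) = 0.30/(0.43 × 250 × 53.39) = 5.227e-05 kg/m³.
(x−vt)²/(4Dt) = (-16)²/(4 × 0.081 × 2800) = 0.2822; exp(−0.2822) = 0.7541.
C = 5.227e-05 × 0.7541 = 3.94e-05 kg/m³.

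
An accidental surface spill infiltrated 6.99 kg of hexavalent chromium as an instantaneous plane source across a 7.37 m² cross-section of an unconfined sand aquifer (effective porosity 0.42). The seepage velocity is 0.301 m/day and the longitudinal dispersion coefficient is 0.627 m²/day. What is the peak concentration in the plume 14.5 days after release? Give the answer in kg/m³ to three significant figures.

The peak of an instantaneous 1D plume sits at x = vt; there the Gaussian factor is 1 and C_max = M/(n_e·A·√(4πDt)), where n_e·A is the pore area the mass is dissolved in.
√(4πDt) = √(4π × 0.627 × 14.5) = 10.69 m, so C_max = 6.99/(0.42 × 7.37 × 10.69) = 0.211 kg/m³.

0.211 kg/m³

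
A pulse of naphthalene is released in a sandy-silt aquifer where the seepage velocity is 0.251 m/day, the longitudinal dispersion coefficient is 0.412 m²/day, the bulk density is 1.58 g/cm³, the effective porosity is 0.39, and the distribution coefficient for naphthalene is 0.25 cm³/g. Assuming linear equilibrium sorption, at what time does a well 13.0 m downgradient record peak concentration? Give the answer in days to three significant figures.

Retardation factor R = 1 + ρ_b·K_d/n = 1 + 1.58 × 0.25/0.39 = 2.013.
Sorption retards both mechanisms: v_R = v/R = 0.1247 m/day, D_R = D/R = 0.2047 m²/day.
Peak time from v_R²t² + 2D_R t − x² = 0: t = (√(D_R² + v_R²x²) − D_R)/v_R².
√(D_R² + v_R²x²) = √(0.2047² + 0.1247² × 13.0²) = 1.634; v_R² = 0.01555.
t = (1.634 − 0.2047)/0.01555 = 91.9 days.

91.9 days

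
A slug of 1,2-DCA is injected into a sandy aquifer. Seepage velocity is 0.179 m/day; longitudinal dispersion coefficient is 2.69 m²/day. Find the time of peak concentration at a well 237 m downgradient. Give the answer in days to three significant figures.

For the 1D instantaneous-source solution, setting ∂C/∂t = 0 at fixed x gives v²t² + 2Dt − x² = 0, so t = (√(D² + v²x²) − D)/v².
√(D² + v²x²) = √(2.69² + 0.179² × 237²) = 42.51; v² = 0.032041.
t = (42.51 − 2.69)/0.032041 = 1240 days (vs. the pure-advection estimate x/v = 1320 d).

1240 days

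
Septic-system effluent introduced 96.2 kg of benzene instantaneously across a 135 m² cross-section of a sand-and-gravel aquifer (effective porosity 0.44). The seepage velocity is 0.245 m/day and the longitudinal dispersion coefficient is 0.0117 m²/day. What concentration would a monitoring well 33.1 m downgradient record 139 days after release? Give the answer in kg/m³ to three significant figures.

For an instantaneous plane source, C(x,t) = M/(n_e·A·√(4πDt)) · exp(−(x−vt)²/(4Dt)), with n_e·A the pore (flow) area.
Plume center vt = 0.245 × 139 = 34.055 m, so the well at 33.1 m is 0.955 m upgradient of the peak.
√(4πDt) = 4.521 m, giving peak height M/(n_e·A·√(4πDt)) = 96.2/(0.44 × 135 × 4.521) = 0.3582 kg/m³.
(x−vt)²/(4Dt) = (-0.955)²/(4 × 0.0117 × 139) = 0.1402; exp(−0.1402) = 0.8692.
C = 0.3582 × 0.8692 = 0.311 kg/m³.

0.311 kg/m³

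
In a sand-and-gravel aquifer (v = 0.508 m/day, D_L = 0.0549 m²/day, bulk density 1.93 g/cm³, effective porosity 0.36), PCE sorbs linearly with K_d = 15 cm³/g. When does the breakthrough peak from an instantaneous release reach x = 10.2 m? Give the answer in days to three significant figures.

Retardation factor R = 1 + ρ_b·K_d/n = 1 + 1.93 × 15/0.36 = 81.42.
Sorption retards both mechanisms: v_R = v/R = 0.006239 m/day, D_R = D/R = 0.0006743 m²/day.
Peak time from v_R²t² + 2D_R t − x² = 0: t = (√(D_R² + v_R²x²) − D_R)/v_R².
√(D_R² + v_R²x²) = √(0.0006743² + 0.006239² × 10.2²) = 0.06364; v_R² = 3.893e-05.
t = (0.06364 − 0.0006743)/3.893e-05 = 1620 days.

1620 days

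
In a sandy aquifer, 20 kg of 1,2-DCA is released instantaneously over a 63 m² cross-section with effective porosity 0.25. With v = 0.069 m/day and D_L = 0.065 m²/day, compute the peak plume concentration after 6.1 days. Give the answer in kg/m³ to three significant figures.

The peak of an instantaneous 1D plume sits at x = vt; there the Gaussian factor is 1 and C_max = M/(n_e·A·√(4πDt)), where n_e·A is the pore area the mass is dissolved in.
√(4πDt) = √(4π × 0.065 × 6.1) = 2.232 m, so C_max = 20/(0.25 × 63 × 2.232) = 0.569 kg/m³.

0.569 kg/m³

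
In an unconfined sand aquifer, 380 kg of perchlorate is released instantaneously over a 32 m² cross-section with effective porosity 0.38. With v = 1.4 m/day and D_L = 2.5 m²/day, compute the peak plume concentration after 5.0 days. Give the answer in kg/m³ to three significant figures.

2.49 kg/m³

The peak of an instantaneous 1D plume sits at x = vt; there the Gaussian factor is 1 and C_max = M/(n_e·A·√(4πDt)), where n_e·A is the pore area the mass is dissolved in.
√(4πDt) = √(4π × 2.5 × 5.0) = 12.53 m, so C_max = 380/(0.38 × 32 × 12.53) = 2.49 kg/m³.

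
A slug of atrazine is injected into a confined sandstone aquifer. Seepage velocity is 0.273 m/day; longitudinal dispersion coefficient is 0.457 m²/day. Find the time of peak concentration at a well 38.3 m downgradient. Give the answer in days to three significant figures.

For the 1D instantaneous-source solution, setting ∂C/∂t = 0 at fixed x gives v²t² + 2Dt − x² = 0, so t = (√(D² + v²x²) − D)/v².
√(D² + v²x²) = √(0.457² + 0.273² × 38.3²) = 10.47; v² = 0.074529.
t = (10.47 − 0.457)/0.074529 = 134 days (vs. the pure-advection estimate x/v = 140 d).

134 days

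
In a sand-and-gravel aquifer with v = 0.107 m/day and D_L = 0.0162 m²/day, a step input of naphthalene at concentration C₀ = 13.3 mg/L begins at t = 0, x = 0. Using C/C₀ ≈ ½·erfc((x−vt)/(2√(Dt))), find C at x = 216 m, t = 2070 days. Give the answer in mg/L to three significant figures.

For a continuous step input, C/C₀ ≈ ½·erfc((x−vt)/(2√(Dt))).
vt = 0.107 × 2070 = 221.49 m and 2√(Dt) = 2√(0.0162 × 2070) = 11.58 m.
Argument (x−vt)/(2√(Dt)) = (216 − 221.49)/11.58 = -0.4741; ½·erfc(-0.4741) = 0.7487.
C = 13.3 × 0.7487 = 9.96 mg/L.

9.96 mg/L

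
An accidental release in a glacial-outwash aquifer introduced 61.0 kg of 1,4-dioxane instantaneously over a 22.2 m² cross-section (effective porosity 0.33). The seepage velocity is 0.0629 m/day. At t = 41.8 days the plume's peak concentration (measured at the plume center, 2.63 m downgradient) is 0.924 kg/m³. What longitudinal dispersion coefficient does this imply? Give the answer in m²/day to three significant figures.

0.155 m²/day

At the plume center C_max = M/(n_e·A·√(4πDt)), so D = M²/(4πt·(n_e·A·C_max)²).
n_e·A·C_max = 0.33 × 22.2 × 0.924 = 6.769 kg/m.
D = 61.0²/(4π × 41.8 × 6.769²) = 0.155 m²/day.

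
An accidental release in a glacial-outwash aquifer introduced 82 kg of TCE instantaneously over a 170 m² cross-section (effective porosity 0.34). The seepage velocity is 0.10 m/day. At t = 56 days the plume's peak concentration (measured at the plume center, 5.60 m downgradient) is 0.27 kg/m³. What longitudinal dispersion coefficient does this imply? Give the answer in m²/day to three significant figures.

At the plume center C_max = M/(n_e·A·√(4πDt)), so D = M²/(4πt·(n_e·A·C_max)²).
n_e·A·C_max = 0.34 × 170 × 0.27 = 15.61 kg/m.
D = 82²/(4π × 56 × 15.61²) = 0.0392 m²/day.

0.0392 m²/day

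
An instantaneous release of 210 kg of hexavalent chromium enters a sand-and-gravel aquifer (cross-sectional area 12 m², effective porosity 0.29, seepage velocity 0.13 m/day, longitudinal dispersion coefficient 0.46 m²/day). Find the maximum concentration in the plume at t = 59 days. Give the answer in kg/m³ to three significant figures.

The peak of an instantaneous 1D plume sits at x = vt; there the Gaussian factor is 1 and C_max = M/(n_e·A·√(4πDt)), where n_e·A is the pore area the mass is dissolved in.
√(4πDt) = √(4π × 0.46 × 59) = 18.47 m, so C_max = 210/(0.29 × 12 × 18.47) = 3.27 kg/m³.

3.27 kg/m³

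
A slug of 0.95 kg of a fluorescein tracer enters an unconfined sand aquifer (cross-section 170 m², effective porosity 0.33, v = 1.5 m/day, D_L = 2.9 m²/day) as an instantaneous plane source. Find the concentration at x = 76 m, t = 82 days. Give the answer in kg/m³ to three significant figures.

For an instantaneous plane source, C(x,t) = M/(n_e·A·√(4πDt)) · exp(−(x−vt)²/(4Dt)), with n_e·A the pore (flow) area.
Plume center vt = 1.5 × 82 = 123 m, so the well at 76 m is 47 m upgradient of the peak.
√(4πDt) = 54.67 m, giving peak height M/(n_e·A·√(4πDt)) = 0.95/(0.33 × 170 × 54.67) = 0.0003098 kg/m³.
(x−vt)²/(4Dt) = (-47)²/(4 × 2.9 × 82) = 2.322; exp(−2.322) = 0.09808.
C = 0.0003098 × 0.09808 = 3.04e-05 kg/m³.

3.04e-05 kg/m³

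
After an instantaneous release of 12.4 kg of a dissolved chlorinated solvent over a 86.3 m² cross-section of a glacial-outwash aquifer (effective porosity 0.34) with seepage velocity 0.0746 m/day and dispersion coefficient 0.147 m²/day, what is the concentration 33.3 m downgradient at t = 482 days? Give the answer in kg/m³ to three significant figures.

For an instantaneous plane source, C(x,t) = M/(n_e·A·√(4πDt)) · exp(−(x−vt)²/(4Dt)), with n_e·A the pore (flow) area.
Plume center vt = 0.0746 × 482 = 35.9572 m, so the well at 33.3 m is 2.6572 m upgradient of the peak.
√(4πDt) = 29.84 m, giving peak height M/(n_e·A·√(4πDt)) = 12.4/(0.34 × 86.3 × 29.84) = 0.01416 kg/m³.
(x−vt)²/(4Dt) = (-2.6572)²/(4 × 0.147 × 482) = 0.02491; exp(−0.02491) = 0.9754.
C = 0.01416 × 0.9754 = 0.0138 kg/m³.

0.0138 kg/m³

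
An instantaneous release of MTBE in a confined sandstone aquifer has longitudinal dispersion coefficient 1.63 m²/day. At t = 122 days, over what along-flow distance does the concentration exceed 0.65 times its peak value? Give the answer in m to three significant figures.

The plume is Gaussian with σ = √(2Dt) = √(2 × 1.63 × 122) = 19.94 m.
C/C_peak = exp(−Δx²/(2σ²)) = 0.65 ⇒ Δx = σ·√(−2 ln 0.65) = 19.94 × 0.9282 = 18.51 m.
Width = 2Δx = 37.0 m.

37.0 m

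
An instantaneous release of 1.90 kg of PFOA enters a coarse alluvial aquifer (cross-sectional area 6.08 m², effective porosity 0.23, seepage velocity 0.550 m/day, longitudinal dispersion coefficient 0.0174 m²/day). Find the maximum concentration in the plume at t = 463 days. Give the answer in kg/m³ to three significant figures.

The peak of an instantaneous 1D plume sits at x = vt; there the Gaussian factor is 1 and C_max = M/(n_e·A·√(4πDt)), where n_e·A is the pore area the mass is dissolved in.
√(4πDt) = √(4π × 0.0174 × 463) = 10.06 m, so C_max = 1.90/(0.23 × 6.08 × 10.06) = 0.135 kg/m³.

0.135 kg/m³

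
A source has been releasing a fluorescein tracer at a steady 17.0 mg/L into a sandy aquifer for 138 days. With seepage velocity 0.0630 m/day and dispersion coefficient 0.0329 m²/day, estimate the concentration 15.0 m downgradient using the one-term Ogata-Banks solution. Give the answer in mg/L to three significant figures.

0.309 mg/L

For a continuous step input, C/C₀ ≈ ½·erfc((x−vt)/(2√(Dt))).
vt = 0.0630 × 138 = 8.694 m and 2√(Dt) = 2√(0.0329 × 138) = 4.262 m.
Argument (x−vt)/(2√(Dt)) = (15.0 − 8.694)/4.262 = 1.480; ½·erfc(1.480) = 0.01817.
C = 17.0 × 0.01817 = 0.309 mg/L.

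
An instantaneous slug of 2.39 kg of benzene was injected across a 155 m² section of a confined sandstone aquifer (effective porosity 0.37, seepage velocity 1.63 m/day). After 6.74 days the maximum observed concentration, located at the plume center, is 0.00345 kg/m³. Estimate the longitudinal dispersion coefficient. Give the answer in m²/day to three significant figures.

At the plume center C_max = M/(n_e·A·√(4πDt)), so D = M²/(4πt·(n_e·A·C_max)²).
n_e·A·C_max = 0.37 × 155 × 0.00345 = 0.1979 kg/m.
D = 2.39²/(4π × 6.74 × 0.1979²) = 1.72 m²/day.

1.72 m²/day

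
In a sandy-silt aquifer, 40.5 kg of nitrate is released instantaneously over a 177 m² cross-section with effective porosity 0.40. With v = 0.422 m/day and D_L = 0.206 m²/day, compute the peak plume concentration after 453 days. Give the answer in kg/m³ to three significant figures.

The peak of an instantaneous 1D plume sits at x = vt; there the Gaussian factor is 1 and C_max = M/(n_e·A·√(4πDt)), where n_e·A is the pore area the mass is dissolved in.
√(4πDt) = √(4π × 0.206 × 453) = 34.24 m, so C_max = 40.5/(0.40 × 177 × 34.24) = 0.0167 kg/m³.

0.0167 kg/m³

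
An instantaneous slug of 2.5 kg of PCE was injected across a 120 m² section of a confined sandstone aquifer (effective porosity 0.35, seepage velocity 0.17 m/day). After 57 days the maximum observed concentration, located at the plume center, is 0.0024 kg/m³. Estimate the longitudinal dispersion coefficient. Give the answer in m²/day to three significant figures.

At the plume center C_max = M/(n_e·A·√(4πDt)), so D = M²/(4πt·(n_e·A·C_max)²).
n_e·A·C_max = 0.35 × 120 × 0.0024 = 0.1008 kg/m.
D = 2.5²/(4π × 57 × 0.1008²) = 0.859 m²/day.

0.859 m²/day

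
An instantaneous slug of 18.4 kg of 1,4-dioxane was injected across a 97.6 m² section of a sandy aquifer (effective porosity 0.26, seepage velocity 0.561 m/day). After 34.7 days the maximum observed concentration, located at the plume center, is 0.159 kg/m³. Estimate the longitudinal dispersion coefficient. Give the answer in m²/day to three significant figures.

0.0477 m²/day

At the plume center C_max = M/(n_e·A·√(4πDt)), so D = M²/(4πt·(n_e·A·C_max)²).
n_e·A·C_max = 0.26 × 97.6 × 0.159 = 4.035 kg/m.
D = 18.4²/(4π × 34.7 × 4.035²) = 0.0477 m²/day.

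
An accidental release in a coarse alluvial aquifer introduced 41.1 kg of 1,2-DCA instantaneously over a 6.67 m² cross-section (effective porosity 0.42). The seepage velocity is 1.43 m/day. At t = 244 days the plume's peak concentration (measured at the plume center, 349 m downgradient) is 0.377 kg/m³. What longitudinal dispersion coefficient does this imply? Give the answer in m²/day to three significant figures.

0.494 m²/day

At the plume center C_max = M/(n_e·A·√(4πDt)), so D = M²/(4πt·(n_e·A·C_max)²).
n_e·A·C_max = 0.42 × 6.67 × 0.377 = 1.056 kg/m.
D = 41.1²/(4π × 244 × 1.056²) = 0.494 m²/day.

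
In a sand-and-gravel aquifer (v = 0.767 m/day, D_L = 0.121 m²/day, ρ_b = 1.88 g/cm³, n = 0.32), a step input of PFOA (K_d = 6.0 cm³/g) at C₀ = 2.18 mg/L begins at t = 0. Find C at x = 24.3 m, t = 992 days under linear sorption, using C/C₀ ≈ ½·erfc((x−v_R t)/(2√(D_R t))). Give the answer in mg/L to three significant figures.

0.216 mg/L

Retardation factor R = 1 + ρ_b·K_d/n = 1 + 1.88 × 6.0/0.32 = 36.25.
Sorption retards both mechanisms: v_R = v/R = 0.02116 m/day, D_R = D/R = 0.003338 m²/day.
v_R·t = 0.02116 × 992 = 20.99072 m; 2√(D_R t) = 3.639 m; argument = (24.3 − 20.99072)/3.639 = 0.9094.
C = C₀ × ½·erfc(0.9094) = 2.18 × 0.09921 = 0.216 mg/L.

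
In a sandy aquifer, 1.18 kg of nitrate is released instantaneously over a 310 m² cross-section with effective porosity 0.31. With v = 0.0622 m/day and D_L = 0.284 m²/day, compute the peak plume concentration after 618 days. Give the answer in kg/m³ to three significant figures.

0.000261 kg/m³

The peak of an instantaneous 1D plume sits at x = vt; there the Gaussian factor is 1 and C_max = M/(n_e·A·√(4πDt)), where n_e·A is the pore area the mass is dissolved in.
√(4πDt) = √(4π × 0.284 × 618) = 46.96 m, so C_max = 1.18/(0.31 × 310 × 46.96) = 0.000261 kg/m³.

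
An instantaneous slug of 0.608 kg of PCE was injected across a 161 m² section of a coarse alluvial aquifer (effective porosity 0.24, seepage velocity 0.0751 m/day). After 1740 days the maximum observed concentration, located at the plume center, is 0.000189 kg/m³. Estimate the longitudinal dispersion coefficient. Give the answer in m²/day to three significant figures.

At the plume center C_max = M/(n_e·A·√(4πDt)), so D = M²/(4πt·(n_e·A·C_max)²).
n_e·A·C_max = 0.24 × 161 × 0.000189 = 0.007303 kg/m.
D = 0.608²/(4π × 1740 × 0.007303²) = 0.317 m²/day.

0.317 m²/day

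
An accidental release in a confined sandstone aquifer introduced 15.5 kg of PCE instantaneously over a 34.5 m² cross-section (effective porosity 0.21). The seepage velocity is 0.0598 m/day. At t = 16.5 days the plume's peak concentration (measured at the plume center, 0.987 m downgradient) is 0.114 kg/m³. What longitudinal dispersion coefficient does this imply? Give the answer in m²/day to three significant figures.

At the plume center C_max = M/(n_e·A·√(4πDt)), so D = M²/(4πt·(n_e·A·C_max)²).
n_e·A·C_max = 0.21 × 34.5 × 0.114 = 0.8259 kg/m.
D = 15.5²/(4π × 16.5 × 0.8259²) = 1.70 m²/day.

1.70 m²/day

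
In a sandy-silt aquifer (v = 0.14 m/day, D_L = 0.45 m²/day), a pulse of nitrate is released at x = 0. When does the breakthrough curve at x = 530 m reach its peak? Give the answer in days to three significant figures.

For the 1D instantaneous-source solution, setting ∂C/∂t = 0 at fixed x gives v²t² + 2Dt − x² = 0, so t = (√(D² + v²x²) − D)/v².
√(D² + v²x²) = √(0.45² + 0.14² × 530²) = 74.20; v² = 0.0196.
t = (74.20 − 0.45)/0.0196 = 3760 days (vs. the pure-advection estimate x/v = 3790 d).

3760 days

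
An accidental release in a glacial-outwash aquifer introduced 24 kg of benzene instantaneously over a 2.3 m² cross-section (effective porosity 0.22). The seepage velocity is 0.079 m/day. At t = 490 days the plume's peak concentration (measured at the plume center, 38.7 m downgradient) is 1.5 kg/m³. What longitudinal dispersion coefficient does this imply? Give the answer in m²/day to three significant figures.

0.162 m²/day

At the plume center C_max = M/(n_e·A·√(4πDt)), so D = M²/(4πt·(n_e·A·C_max)²).
n_e·A·C_max = 0.22 × 2.3 × 1.5 = 0.7590 kg/m.
D = 24²/(4π × 490 × 0.7590²) = 0.162 m²/day.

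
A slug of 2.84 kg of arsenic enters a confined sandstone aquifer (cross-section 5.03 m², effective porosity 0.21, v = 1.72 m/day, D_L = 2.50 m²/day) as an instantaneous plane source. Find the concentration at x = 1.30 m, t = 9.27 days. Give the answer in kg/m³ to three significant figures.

0.0156 kg/m³

For an instantaneous plane source, C(x,t) = M/(n_e·A·√(4πDt)) · exp(−(x−vt)²/(4Dt)), with n_e·A the pore (flow) area.
Plume center vt = 1.72 × 9.27 = 15.9444 m, so the well at 1.30 m is 14.6444 m upgradient of the peak.
√(4πDt) = 17.07 m, giving peak height M/(n_e·A·√(4πDt)) = 2.84/(0.21 × 5.03 × 17.07) = 0.1575 kg/m³.
(x−vt)²/(4Dt) = (-14.6444)²/(4 × 2.50 × 9.27) = 2.313; exp(−2.313) = 0.09896.
C = 0.1575 × 0.09896 = 0.0156 kg/m³.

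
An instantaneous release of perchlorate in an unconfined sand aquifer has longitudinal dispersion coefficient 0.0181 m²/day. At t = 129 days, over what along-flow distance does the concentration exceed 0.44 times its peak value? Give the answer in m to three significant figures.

The plume is Gaussian with σ = √(2Dt) = √(2 × 0.0181 × 129) = 2.161 m.
C/C_peak = exp(−Δx²/(2σ²)) = 0.44 ⇒ Δx = σ·√(−2 ln 0.44) = 2.161 × 1.281 = 2.768 m.
Width = 2Δx = 5.54 m.

5.54 m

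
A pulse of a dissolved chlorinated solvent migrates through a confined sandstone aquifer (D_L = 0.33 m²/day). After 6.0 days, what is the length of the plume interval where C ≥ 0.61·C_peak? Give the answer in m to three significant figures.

3.96 m

The plume is Gaussian with σ = √(2Dt) = √(2 × 0.33 × 6.0) = 1.990 m.
C/C_peak = exp(−Δx²/(2σ²)) = 0.61 ⇒ Δx = σ·√(−2 ln 0.61) = 1.990 × 0.9943 = 1.979 m.
Width = 2Δx = 3.96 m.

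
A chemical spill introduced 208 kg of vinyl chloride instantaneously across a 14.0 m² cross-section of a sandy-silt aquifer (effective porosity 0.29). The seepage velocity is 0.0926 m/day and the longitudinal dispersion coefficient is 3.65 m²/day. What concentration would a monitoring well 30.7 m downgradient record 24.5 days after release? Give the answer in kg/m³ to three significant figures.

For an instantaneous plane source, C(x,t) = M/(n_e·A·√(4πDt)) · exp(−(x−vt)²/(4Dt)), with n_e·A the pore (flow) area.
Plume center vt = 0.0926 × 24.5 = 2.2687 m, so the well at 30.7 m is 28.4313 m downgradient of the peak.
√(4πDt) = 33.52 m, giving peak height M/(n_e·A·√(4πDt)) = 208/(0.29 × 14.0 × 33.52) = 1.528 kg/m³.
(x−vt)²/(4Dt) = (28.4313)²/(4 × 3.65 × 24.5) = 2.260; exp(−2.260) = 0.1044.
C = 1.528 × 0.1044 = 0.160 kg/m³.

0.160 kg/m³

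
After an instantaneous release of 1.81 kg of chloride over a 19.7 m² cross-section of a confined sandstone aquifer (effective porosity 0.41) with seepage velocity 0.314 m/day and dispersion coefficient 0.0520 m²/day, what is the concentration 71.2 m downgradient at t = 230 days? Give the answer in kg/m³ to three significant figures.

For an instantaneous plane source, C(x,t) = M/(n_e·A·√(4πDt)) · exp(−(x−vt)²/(4Dt)), with n_e·A the pore (flow) area.
Plume center vt = 0.314 × 230 = 72.22 m, so the well at 71.2 m is 1.02 m upgradient of the peak.
√(4πDt) = 12.26 m, giving peak height M/(n_e·A·√(4πDt)) = 1.81/(0.41 × 19.7 × 12.26) = 0.01828 kg/m³.
(x−vt)²/(4Dt) = (-1.02)²/(4 × 0.0520 × 230) = 0.02175; exp(−0.02175) = 0.9785.
C = 0.01828 × 0.9785 = 0.0179 kg/m³.

0.0179 kg/m³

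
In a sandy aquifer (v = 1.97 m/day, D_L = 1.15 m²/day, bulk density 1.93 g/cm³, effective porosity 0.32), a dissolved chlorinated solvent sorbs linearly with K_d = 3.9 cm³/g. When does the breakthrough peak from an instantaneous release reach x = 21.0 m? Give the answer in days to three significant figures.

254 days

Retardation factor R = 1 + ρ_b·K_d/n = 1 + 1.93 × 3.9/0.32 = 24.52.
Sorption retards both mechanisms: v_R = v/R = 0.08034 m/day, D_R = D/R = 0.04690 m²/day.
Peak time from v_R²t² + 2D_R t − x² = 0: t = (√(D_R² + v_R²x²) − D_R)/v_R².
√(D_R² + v_R²x²) = √(0.04690² + 0.08034² × 21.0²) = 1.688; v_R² = 0.006455.
t = (1.688 − 0.04690)/0.006455 = 254 days.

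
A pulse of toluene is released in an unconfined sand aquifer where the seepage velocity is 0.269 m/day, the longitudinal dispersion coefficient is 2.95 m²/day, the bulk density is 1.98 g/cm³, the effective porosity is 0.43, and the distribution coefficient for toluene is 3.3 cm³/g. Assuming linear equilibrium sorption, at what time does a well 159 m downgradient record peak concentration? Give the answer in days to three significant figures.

8940 days

Retardation factor R = 1 + ρ_b·K_d/n = 1 + 1.98 × 3.3/0.43 = 16.20.
Sorption retards both mechanisms: v_R = v/R = 0.01660 m/day, D_R = D/R = 0.1821 m²/day.
Peak time from v_R²t² + 2D_R t − x² = 0: t = (√(D_R² + v_R²x²) − D_R)/v_R².
√(D_R² + v_R²x²) = √(0.1821² + 0.01660² × 159²) = 2.646; v_R² = 0.0002756.
t = (2.646 − 0.1821)/0.0002756 = 8940 days.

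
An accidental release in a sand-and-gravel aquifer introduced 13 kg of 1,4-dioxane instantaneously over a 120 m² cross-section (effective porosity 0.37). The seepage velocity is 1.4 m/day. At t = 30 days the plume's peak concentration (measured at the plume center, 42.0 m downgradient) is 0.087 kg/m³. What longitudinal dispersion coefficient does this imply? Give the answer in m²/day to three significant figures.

At the plume center C_max = M/(n_e·A·√(4πDt)), so D = M²/(4πt·(n_e·A·C_max)²).
n_e·A·C_max = 0.37 × 120 × 0.087 = 3.863 kg/m.
D = 13²/(4π × 30 × 3.863²) = 0.0300 m²/day.

0.0300 m²/day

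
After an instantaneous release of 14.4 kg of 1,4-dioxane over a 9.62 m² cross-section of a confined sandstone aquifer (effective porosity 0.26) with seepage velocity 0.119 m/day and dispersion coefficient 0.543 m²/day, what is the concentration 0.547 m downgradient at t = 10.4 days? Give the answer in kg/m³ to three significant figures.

For an instantaneous plane source, C(x,t) = M/(n_e·A·√(4πDt)) · exp(−(x−vt)²/(4Dt)), with n_e·A the pore (flow) area.
Plume center vt = 0.119 × 10.4 = 1.2376 m, so the well at 0.547 m is 0.6906 m upgradient of the peak.
√(4πDt) = 8.424 m, giving peak height M/(n_e·A·√(4πDt)) = 14.4/(0.26 × 9.62 × 8.424) = 0.6834 kg/m³.
(x−vt)²/(4Dt) = (-0.6906)²/(4 × 0.543 × 10.4) = 0.02111; exp(−0.02111) = 0.9791.
C = 0.6834 × 0.9791 = 0.669 kg/m³.

0.669 kg/m³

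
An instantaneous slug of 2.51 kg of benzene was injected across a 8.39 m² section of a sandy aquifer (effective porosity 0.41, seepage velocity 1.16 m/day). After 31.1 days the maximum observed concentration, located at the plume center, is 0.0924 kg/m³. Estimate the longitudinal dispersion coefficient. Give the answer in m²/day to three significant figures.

At the plume center C_max = M/(n_e·A·√(4πDt)), so D = M²/(4πt·(n_e·A·C_max)²).
n_e·A·C_max = 0.41 × 8.39 × 0.0924 = 0.3178 kg/m.
D = 2.51²/(4π × 31.1 × 0.3178²) = 0.160 m²/day.

0.160 m²/day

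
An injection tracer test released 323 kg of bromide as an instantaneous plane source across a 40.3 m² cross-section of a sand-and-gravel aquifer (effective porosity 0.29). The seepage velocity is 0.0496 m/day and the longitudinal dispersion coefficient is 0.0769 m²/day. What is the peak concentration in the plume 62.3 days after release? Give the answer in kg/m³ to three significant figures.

The peak of an instantaneous 1D plume sits at x = vt; there the Gaussian factor is 1 and C_max = M/(n_e·A·√(4πDt)), where n_e·A is the pore area the mass is dissolved in.
√(4πDt) = √(4π × 0.0769 × 62.3) = 7.759 m, so C_max = 323/(0.29 × 40.3 × 7.759) = 3.56 kg/m³.

3.56 kg/m³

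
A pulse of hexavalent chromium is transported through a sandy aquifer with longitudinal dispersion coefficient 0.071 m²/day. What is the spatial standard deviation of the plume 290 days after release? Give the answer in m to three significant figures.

Dispersive spreading gives a Gaussian with σ² = 2Dt; advection only shifts the center.
σ = √(2 × 0.071 × 290) = 6.42 m.

6.42 m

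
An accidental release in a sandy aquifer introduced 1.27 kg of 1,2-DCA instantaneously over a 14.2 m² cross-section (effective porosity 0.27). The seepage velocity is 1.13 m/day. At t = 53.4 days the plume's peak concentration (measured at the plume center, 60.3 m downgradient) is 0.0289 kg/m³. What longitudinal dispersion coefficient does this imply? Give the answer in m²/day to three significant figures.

0.196 m²/day

At the plume center C_max = M/(n_e·A·√(4πDt)), so D = M²/(4πt·(n_e·A·C_max)²).
n_e·A·C_max = 0.27 × 14.2 × 0.0289 = 0.1108 kg/m.
D = 1.27²/(4π × 53.4 × 0.1108²) = 0.196 m²/day.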